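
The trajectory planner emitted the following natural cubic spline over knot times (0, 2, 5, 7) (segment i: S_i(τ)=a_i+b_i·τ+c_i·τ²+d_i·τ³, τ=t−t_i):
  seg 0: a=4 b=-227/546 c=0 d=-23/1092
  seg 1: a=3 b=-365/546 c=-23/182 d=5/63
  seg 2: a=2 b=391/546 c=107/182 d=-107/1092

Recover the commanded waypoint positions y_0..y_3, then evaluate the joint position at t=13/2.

y_0=4 y_1=3 y_2=2 y_3=5
S(13/2) = 11841/2912

y_0 = S_0(0) = a_0 = 4
y_1 = S_1(0) = a_1 = 3
y_2 = S_2(0) = a_2 = 2
y_3 = S_2(2) = 5
t_q=13/2 is in segment 2 (τ=3/2); S_2(τ)=11841/2912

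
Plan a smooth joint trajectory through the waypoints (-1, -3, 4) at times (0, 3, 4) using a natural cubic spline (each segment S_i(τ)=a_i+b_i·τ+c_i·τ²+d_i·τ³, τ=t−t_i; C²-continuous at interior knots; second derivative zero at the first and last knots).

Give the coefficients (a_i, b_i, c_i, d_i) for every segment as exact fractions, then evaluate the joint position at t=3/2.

  seg 0: a=-1 b=-85/24 c=0 d=23/72
  seg 1: a=-3 b=61/12 c=23/8 d=-23/24
S(3/2) = -335/64

Δ: Δ0=-2/3, Δ1=7
row 1: diag=8, rhs=46; c'=1/8, d'=23/4
back: M1=23/4
M: M0=0, M1=23/4, M2=0
seg 0: a=-1, c=M0/2=0, d=(M1−M0)/(6·3)=23/72, b=Δ0−h0·(2M0+M1)/6=-85/24
seg 1: a=-3, c=M1/2=23/8, d=(M2−M1)/(6·1)=-23/24, b=Δ1−h1·(2M1+M2)/6=61/12
t_q=3/2 → seg 0, τ=3/2; S=-1+-85/24·τ+0·τ²+23/72·τ³=-335/64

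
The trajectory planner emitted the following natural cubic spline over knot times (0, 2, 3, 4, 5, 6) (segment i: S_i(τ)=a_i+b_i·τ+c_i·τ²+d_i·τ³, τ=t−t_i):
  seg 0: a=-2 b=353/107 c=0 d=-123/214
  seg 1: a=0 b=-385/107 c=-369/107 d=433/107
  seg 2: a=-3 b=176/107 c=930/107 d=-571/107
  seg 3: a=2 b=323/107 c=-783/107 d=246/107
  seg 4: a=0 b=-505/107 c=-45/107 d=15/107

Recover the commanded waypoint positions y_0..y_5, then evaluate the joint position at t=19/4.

y_0=-2 y_1=0 y_2=-3 y_3=2 y_4=0 y_5=-5
S(19/4) = 3827/3424

y_0 = S_0(0) = a_0 = -2
y_1 = S_1(0) = a_1 = 0
y_2 = S_2(0) = a_2 = -3
y_3 = S_3(0) = a_3 = 2
y_4 = S_4(0) = a_4 = 0
y_5 = S_4(1) = -5
t_q=19/4 is in segment 3 (τ=3/4); S_3(τ)=3827/3424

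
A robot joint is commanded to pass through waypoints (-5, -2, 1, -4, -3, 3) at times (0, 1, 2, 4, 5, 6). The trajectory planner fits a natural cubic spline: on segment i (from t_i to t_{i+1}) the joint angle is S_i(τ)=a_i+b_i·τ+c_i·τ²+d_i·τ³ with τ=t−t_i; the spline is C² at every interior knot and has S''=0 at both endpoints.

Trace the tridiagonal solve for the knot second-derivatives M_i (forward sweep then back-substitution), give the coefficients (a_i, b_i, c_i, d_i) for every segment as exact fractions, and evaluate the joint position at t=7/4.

Δ: Δ0=3, Δ1=3, Δ2=-5/2, Δ3=1, Δ4=6
row 1: diag=4, rhs=0; c'=1/4, d'=0
row 2: denom=6−1·1/4=23/4; d'=(-33−1·0)/(23/4)=-132/23
row 3: denom=6−2·8/23=122/23; d'=(21−2·-132/23)/(122/23)=747/122
row 4: denom=4−1·23/122=465/122; d'=(30−1·747/122)/(465/122)=971/155
back: M4=971/155
back: M3=747/122−23/122·971/155=766/155
back: M2=-132/23−8/23·766/155=-1156/155
back: M1=0−1/4·-1156/155=289/155
M: M0=0, M1=289/155, M2=-1156/155, M3=766/155, M4=971/155, M5=0
seg 0: a=-5, c=M0/2=0, d=(M1−M0)/(6·1)=289/930, b=Δ0−h0·(2M0+M1)/6=2501/930
seg 1: a=-2, c=M1/2=289/310, d=(M2−M1)/(6·1)=-289/186, b=Δ1−h1·(2M1+M2)/6=1684/465
seg 2: a=1, c=M2/2=-578/155, d=(M3−M2)/(6·2)=31/30, b=Δ2−h2·(2M2+M3)/6=767/930
seg 3: a=-4, c=M3/2=383/155, d=(M4−M3)/(6·1)=41/186, b=Δ3−h3·(2M3+M4)/6=-1573/930
seg 4: a=-3, c=M4/2=971/310, d=(M5−M4)/(6·1)=-971/930, b=Δ4−h4·(2M4+M5)/6=1819/465
t_q=7/4 → seg 1, τ=3/4; S=-2+1684/465·τ+289/310·τ²+-289/186·τ³=11607/19840

  seg 0: a=-5 b=2501/930 c=0 d=289/930
  seg 1: a=-2 b=1684/465 c=289/310 d=-289/186
  seg 2: a=1 b=767/930 c=-578/155 d=31/30
  seg 3: a=-4 b=-1573/930 c=383/155 d=41/186
  seg 4: a=-3 b=1819/465 c=971/310 d=-971/930
S(7/4) = 11607/19840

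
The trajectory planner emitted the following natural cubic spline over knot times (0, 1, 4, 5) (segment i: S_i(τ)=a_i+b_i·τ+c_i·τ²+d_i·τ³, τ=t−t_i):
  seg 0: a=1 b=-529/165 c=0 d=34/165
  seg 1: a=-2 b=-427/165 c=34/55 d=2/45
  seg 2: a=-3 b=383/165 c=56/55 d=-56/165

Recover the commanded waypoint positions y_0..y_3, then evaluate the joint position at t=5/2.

y_0=1 y_1=-2 y_2=-3 y_3=0
S(5/2) = -191/44

y_0 = S_0(0) = a_0 = 1
y_1 = S_1(0) = a_1 = -2
y_2 = S_2(0) = a_2 = -3
y_3 = S_2(1) = 0
t_q=5/2 is in segment 1 (τ=3/2); S_1(τ)=-191/44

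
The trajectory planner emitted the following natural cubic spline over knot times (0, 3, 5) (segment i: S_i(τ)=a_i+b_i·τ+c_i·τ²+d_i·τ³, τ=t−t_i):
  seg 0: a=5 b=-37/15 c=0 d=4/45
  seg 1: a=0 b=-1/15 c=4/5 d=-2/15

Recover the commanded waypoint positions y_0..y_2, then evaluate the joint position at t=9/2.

y_0 = S_0(0) = a_0 = 5
y_1 = S_1(0) = a_1 = 0
y_2 = S_1(2) = 2
t_q=9/2 is in segment 1 (τ=3/2); S_1(τ)=5/4

y_0=5 y_1=0 y_2=2
S(9/2) = 5/4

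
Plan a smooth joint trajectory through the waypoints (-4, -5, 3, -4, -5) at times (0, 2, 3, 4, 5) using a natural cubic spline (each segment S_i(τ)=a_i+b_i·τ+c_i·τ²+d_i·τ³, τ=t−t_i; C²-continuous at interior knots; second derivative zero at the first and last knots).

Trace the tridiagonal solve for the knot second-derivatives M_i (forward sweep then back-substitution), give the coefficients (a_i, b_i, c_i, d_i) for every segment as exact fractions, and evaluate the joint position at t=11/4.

Δ: Δ0=-1/2, Δ1=8, Δ2=-7, Δ3=-1
row 1: diag=6, rhs=51; c'=1/6, d'=17/2
row 2: denom=4−1·1/6=23/6; d'=(-90−1·17/2)/(23/6)=-591/23
row 3: denom=4−1·6/23=86/23; d'=(36−1·-591/23)/(86/23)=33/2
back: M3=33/2
back: M2=-591/23−6/23·33/2=-30
back: M1=17/2−1/6·-30=27/2
M: M0=0, M1=27/2, M2=-30, M3=33/2, M4=0
seg 0: a=-4, c=M0/2=0, d=(M1−M0)/(6·2)=9/8, b=Δ0−h0·(2M0+M1)/6=-5
seg 1: a=-5, c=M1/2=27/4, d=(M2−M1)/(6·1)=-29/4, b=Δ1−h1·(2M1+M2)/6=17/2
seg 2: a=3, c=M2/2=-15, d=(M3−M2)/(6·1)=31/4, b=Δ2−h2·(2M2+M3)/6=1/4
seg 3: a=-4, c=M3/2=33/4, d=(M4−M3)/(6·1)=-11/4, b=Δ3−h3·(2M3+M4)/6=-13/2
t_q=11/4 → seg 1, τ=3/4; S=-5+17/2·τ+27/4·τ²+-29/4·τ³=541/256

  seg 0: a=-4 b=-5 c=0 d=9/8
  seg 1: a=-5 b=17/2 c=27/4 d=-29/4
  seg 2: a=3 b=1/4 c=-15 d=31/4
  seg 3: a=-4 b=-13/2 c=33/4 d=-11/4
S(11/4) = 541/256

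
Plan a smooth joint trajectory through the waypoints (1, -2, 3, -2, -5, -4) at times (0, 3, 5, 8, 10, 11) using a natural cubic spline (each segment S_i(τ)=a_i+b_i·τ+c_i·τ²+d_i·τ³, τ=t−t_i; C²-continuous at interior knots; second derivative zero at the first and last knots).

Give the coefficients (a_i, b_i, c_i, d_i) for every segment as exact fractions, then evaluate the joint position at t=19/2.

  seg 0: a=1 b=-11477/4836 c=0 d=6641/43524
  seg 1: a=-2 b=4223/2418 c=6641/4836 d=-4819/9672
  seg 2: a=3 b=508/403 c=-1954/1209 d=2323/10881
  seg 3: a=-2 b=-1077/403 c=123/403 d=453/3224
  seg 4: a=-5 b=189/806 c=1851/1612 d=-617/1612
S(19/2) = -125033/25792

Δ: Δ0=-1, Δ1=5/2, Δ2=-5/3, Δ3=-3/2, Δ4=1
row 1: diag=10, rhs=21; c'=1/5, d'=21/10
row 2: denom=10−2·1/5=48/5; d'=(-25−2·21/10)/(48/5)=-73/24
row 3: denom=10−3·5/16=145/16; d'=(1−3·-73/24)/(145/16)=162/145
row 4: denom=6−2·32/145=806/145; d'=(15−2·162/145)/(806/145)=1851/806
back: M4=1851/806
back: M3=162/145−32/145·1851/806=246/403
back: M2=-73/24−5/16·246/403=-3908/1209
back: M1=21/10−1/5·-3908/1209=6641/2418
M: M0=0, M1=6641/2418, M2=-3908/1209, M3=246/403, M4=1851/806, M5=0
seg 0: a=1, c=M0/2=0, d=(M1−M0)/(6·3)=6641/43524, b=Δ0−h0·(2M0+M1)/6=-11477/4836
seg 1: a=-2, c=M1/2=6641/4836, d=(M2−M1)/(6·2)=-4819/9672, b=Δ1−h1·(2M1+M2)/6=4223/2418
seg 2: a=3, c=M2/2=-1954/1209, d=(M3−M2)/(6·3)=2323/10881, b=Δ2−h2·(2M2+M3)/6=508/403
seg 3: a=-2, c=M3/2=123/403, d=(M4−M3)/(6·2)=453/3224, b=Δ3−h3·(2M3+M4)/6=-1077/403
seg 4: a=-5, c=M4/2=1851/1612, d=(M5−M4)/(6·1)=-617/1612, b=Δ4−h4·(2M4+M5)/6=189/806
t_q=19/2 → seg 3, τ=3/2; S=-2+-1077/403·τ+123/403·τ²+453/3224·τ³=-125033/25792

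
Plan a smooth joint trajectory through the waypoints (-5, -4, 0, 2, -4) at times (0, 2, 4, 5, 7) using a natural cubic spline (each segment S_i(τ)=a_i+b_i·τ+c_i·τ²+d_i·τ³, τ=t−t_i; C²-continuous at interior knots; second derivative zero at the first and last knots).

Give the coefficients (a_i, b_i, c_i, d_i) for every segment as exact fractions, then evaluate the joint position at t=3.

Δ: Δ0=1/2, Δ1=2, Δ2=2, Δ3=-3
row 1: diag=8, rhs=9; c'=1/4, d'=9/8
row 2: denom=6−2·1/4=11/2; d'=(0−2·9/8)/(11/2)=-9/22
row 3: denom=6−1·2/11=64/11; d'=(-30−1·-9/22)/(64/11)=-651/128
back: M3=-651/128
back: M2=-9/22−2/11·-651/128=33/64
back: M1=9/8−1/4·33/64=255/256
M: M0=0, M1=255/256, M2=33/64, M3=-651/128, M4=0
seg 0: a=-5, c=M0/2=0, d=(M1−M0)/(6·2)=85/1024, b=Δ0−h0·(2M0+M1)/6=43/256
seg 1: a=-4, c=M1/2=255/512, d=(M2−M1)/(6·2)=-41/1024, b=Δ1−h1·(2M1+M2)/6=149/128
seg 2: a=0, c=M2/2=33/128, d=(M3−M2)/(6·1)=-239/256, b=Δ2−h2·(2M2+M3)/6=685/256
seg 3: a=2, c=M3/2=-651/256, d=(M4−M3)/(6·2)=217/512, b=Δ3−h3·(2M3+M4)/6=25/64
t_q=3 → seg 1, τ=1; S=-4+149/128·τ+255/512·τ²+-41/1024·τ³=-2435/1024

  seg 0: a=-5 b=43/256 c=0 d=85/1024
  seg 1: a=-4 b=149/128 c=255/512 d=-41/1024
  seg 2: a=0 b=685/256 c=33/128 d=-239/256
  seg 3: a=2 b=25/64 c=-651/256 d=217/512
S(3) = -2435/1024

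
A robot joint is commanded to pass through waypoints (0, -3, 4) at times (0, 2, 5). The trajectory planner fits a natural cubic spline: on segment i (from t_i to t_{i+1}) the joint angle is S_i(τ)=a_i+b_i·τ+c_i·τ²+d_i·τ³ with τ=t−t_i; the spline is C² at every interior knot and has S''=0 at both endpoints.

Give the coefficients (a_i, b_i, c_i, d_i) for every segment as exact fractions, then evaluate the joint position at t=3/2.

  seg 0: a=0 b=-34/15 c=0 d=23/120
  seg 1: a=-3 b=1/30 c=23/20 d=-23/180
S(3/2) = -881/320

Δ: Δ0=-3/2, Δ1=7/3
row 1: diag=10, rhs=23; c'=3/10, d'=23/10
back: M1=23/10
M: M0=0, M1=23/10, M2=0
seg 0: a=0, c=M0/2=0, d=(M1−M0)/(6·2)=23/120, b=Δ0−h0·(2M0+M1)/6=-34/15
seg 1: a=-3, c=M1/2=23/20, d=(M2−M1)/(6·3)=-23/180, b=Δ1−h1·(2M1+M2)/6=1/30
t_q=3/2 → seg 0, τ=3/2; S=0+-34/15·τ+0·τ²+23/120·τ³=-881/320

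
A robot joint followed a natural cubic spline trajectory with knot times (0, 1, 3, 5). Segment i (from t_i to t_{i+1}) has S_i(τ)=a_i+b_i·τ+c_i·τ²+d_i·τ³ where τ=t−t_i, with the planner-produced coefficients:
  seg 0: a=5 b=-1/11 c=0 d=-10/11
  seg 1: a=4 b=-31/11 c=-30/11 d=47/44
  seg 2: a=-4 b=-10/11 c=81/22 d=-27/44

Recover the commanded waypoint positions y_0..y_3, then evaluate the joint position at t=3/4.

y_0=5 y_1=4 y_2=-4 y_3=4
S(3/4) = 1601/352

y_0 = S_0(0) = a_0 = 5
y_1 = S_1(0) = a_1 = 4
y_2 = S_2(0) = a_2 = -4
y_3 = S_2(2) = 4
t_q=3/4 is in segment 0 (τ=3/4); S_0(τ)=1601/352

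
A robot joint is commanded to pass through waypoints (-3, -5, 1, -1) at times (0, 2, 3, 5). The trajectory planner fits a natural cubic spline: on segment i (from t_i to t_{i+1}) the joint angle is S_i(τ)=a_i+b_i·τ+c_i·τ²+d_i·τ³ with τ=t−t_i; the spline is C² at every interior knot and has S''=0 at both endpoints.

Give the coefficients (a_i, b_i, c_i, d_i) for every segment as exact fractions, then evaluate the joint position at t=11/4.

  seg 0: a=-3 b=-19/5 c=0 d=7/10
  seg 1: a=-5 b=23/5 c=21/5 d=-14/5
  seg 2: a=1 b=23/5 c=-21/5 d=7/10
S(11/4) = -59/160

Δ: Δ0=-1, Δ1=6, Δ2=-1
row 1: diag=6, rhs=42; c'=1/6, d'=7
row 2: denom=6−1·1/6=35/6; d'=(-42−1·7)/(35/6)=-42/5
back: M2=-42/5
back: M1=7−1/6·-42/5=42/5
M: M0=0, M1=42/5, M2=-42/5, M3=0
seg 0: a=-3, c=M0/2=0, d=(M1−M0)/(6·2)=7/10, b=Δ0−h0·(2M0+M1)/6=-19/5
seg 1: a=-5, c=M1/2=21/5, d=(M2−M1)/(6·1)=-14/5, b=Δ1−h1·(2M1+M2)/6=23/5
seg 2: a=1, c=M2/2=-21/5, d=(M3−M2)/(6·2)=7/10, b=Δ2−h2·(2M2+M3)/6=23/5
t_q=11/4 → seg 1, τ=3/4; S=-5+23/5·τ+21/5·τ²+-14/5·τ³=-59/160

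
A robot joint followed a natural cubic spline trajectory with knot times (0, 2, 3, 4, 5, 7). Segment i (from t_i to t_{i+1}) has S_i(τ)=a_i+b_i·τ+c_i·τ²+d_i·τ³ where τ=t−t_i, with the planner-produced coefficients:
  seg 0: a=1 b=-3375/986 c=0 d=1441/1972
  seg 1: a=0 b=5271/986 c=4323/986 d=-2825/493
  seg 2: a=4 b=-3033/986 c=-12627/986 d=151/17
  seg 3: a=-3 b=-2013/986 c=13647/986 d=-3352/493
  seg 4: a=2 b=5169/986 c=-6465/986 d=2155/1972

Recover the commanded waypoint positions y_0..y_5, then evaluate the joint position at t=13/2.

y_0=1 y_1=0 y_2=4 y_3=-3 y_4=2 y_5=-5
S(13/2) = -18947/15776

y_0 = S_0(0) = a_0 = 1
y_1 = S_1(0) = a_1 = 0
y_2 = S_2(0) = a_2 = 4
y_3 = S_3(0) = a_3 = -3
y_4 = S_4(0) = a_4 = 2
y_5 = S_4(2) = -5
t_q=13/2 is in segment 4 (τ=3/2); S_4(τ)=-18947/15776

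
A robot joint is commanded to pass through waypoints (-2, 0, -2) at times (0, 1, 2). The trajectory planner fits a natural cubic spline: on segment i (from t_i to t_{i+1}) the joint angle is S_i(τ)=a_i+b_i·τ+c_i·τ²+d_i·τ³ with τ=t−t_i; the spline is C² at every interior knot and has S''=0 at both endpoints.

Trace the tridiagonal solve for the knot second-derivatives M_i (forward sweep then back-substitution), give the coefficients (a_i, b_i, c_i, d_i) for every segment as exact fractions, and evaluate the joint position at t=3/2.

  seg 0: a=-2 b=3 c=0 d=-1
  seg 1: a=0 b=0 c=-3 d=1
S(3/2) = -5/8

Δ: Δ0=2, Δ1=-2
row 1: diag=4, rhs=-24; c'=1/4, d'=-6
back: M1=-6
M: M0=0, M1=-6, M2=0
seg 0: a=-2, c=M0/2=0, d=(M1−M0)/(6·1)=-1, b=Δ0−h0·(2M0+M1)/6=3
seg 1: a=0, c=M1/2=-3, d=(M2−M1)/(6·1)=1, b=Δ1−h1·(2M1+M2)/6=0
t_q=3/2 → seg 1, τ=1/2; S=0+0·τ+-3·τ²+1·τ³=-5/8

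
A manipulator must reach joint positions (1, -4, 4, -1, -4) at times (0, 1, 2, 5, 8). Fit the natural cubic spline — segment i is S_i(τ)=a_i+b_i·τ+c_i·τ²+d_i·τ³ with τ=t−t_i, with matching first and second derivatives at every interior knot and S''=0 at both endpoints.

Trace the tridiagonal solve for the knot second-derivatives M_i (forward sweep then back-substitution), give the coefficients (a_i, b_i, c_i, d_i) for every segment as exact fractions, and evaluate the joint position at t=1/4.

  seg 0: a=1 b=-2929/336 c=0 d=1249/336
  seg 1: a=-4 b=409/168 c=1249/112 d=-1877/336
  seg 2: a=4 b=383/48 c=-157/28 d=2411/3024
  seg 3: a=-1 b=-695/168 c=527/336 d=-527/3024
S(1/4) = -8037/7168

Δ: Δ0=-5, Δ1=8, Δ2=-5/3, Δ3=-1
row 1: diag=4, rhs=78; c'=1/4, d'=39/2
row 2: denom=8−1·1/4=31/4; d'=(-58−1·39/2)/(31/4)=-10
row 3: denom=12−3·12/31=336/31; d'=(4−3·-10)/(336/31)=527/168
back: M3=527/168
back: M2=-10−12/31·527/168=-157/14
back: M1=39/2−1/4·-157/14=1249/56
M: M0=0, M1=1249/56, M2=-157/14, M3=527/168, M4=0
seg 0: a=1, c=M0/2=0, d=(M1−M0)/(6·1)=1249/336, b=Δ0−h0·(2M0+M1)/6=-2929/336
seg 1: a=-4, c=M1/2=1249/112, d=(M2−M1)/(6·1)=-1877/336, b=Δ1−h1·(2M1+M2)/6=409/168
seg 2: a=4, c=M2/2=-157/28, d=(M3−M2)/(6·3)=2411/3024, b=Δ2−h2·(2M2+M3)/6=383/48
seg 3: a=-1, c=M3/2=527/336, d=(M4−M3)/(6·3)=-527/3024, b=Δ3−h3·(2M3+M4)/6=-695/168
t_q=1/4 → seg 0, τ=1/4; S=1+-2929/336·τ+0·τ²+1249/336·τ³=-8037/7168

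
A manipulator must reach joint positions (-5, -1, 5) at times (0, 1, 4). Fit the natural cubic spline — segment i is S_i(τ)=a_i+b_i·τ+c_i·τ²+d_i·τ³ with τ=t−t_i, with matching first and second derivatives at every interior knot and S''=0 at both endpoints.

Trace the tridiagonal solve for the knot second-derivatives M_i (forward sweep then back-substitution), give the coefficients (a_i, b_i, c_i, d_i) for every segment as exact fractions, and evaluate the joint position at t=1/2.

Δ: Δ0=4, Δ1=2
row 1: diag=8, rhs=-12; c'=3/8, d'=-3/2
back: M1=-3/2
M: M0=0, M1=-3/2, M2=0
seg 0: a=-5, c=M0/2=0, d=(M1−M0)/(6·1)=-1/4, b=Δ0−h0·(2M0+M1)/6=17/4
seg 1: a=-1, c=M1/2=-3/4, d=(M2−M1)/(6·3)=1/12, b=Δ1−h1·(2M1+M2)/6=7/2
t_q=1/2 → seg 0, τ=1/2; S=-5+17/4·τ+0·τ²+-1/4·τ³=-93/32

  seg 0: a=-5 b=17/4 c=0 d=-1/4
  seg 1: a=-1 b=7/2 c=-3/4 d=1/12
S(1/2) = -93/32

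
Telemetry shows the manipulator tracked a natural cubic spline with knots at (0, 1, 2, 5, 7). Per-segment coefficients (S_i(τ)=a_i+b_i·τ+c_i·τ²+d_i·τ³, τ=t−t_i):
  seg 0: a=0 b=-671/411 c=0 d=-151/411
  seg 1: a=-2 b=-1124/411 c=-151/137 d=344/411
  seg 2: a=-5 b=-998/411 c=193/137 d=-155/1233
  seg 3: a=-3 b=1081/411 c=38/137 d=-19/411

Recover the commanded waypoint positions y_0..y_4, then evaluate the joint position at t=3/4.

y_0=0 y_1=-2 y_2=-5 y_3=-3 y_4=3
S(3/4) = -12095/8768

y_0 = S_0(0) = a_0 = 0
y_1 = S_1(0) = a_1 = -2
y_2 = S_2(0) = a_2 = -5
y_3 = S_3(0) = a_3 = -3
y_4 = S_3(2) = 3
t_q=3/4 is in segment 0 (τ=3/4); S_0(τ)=-12095/8768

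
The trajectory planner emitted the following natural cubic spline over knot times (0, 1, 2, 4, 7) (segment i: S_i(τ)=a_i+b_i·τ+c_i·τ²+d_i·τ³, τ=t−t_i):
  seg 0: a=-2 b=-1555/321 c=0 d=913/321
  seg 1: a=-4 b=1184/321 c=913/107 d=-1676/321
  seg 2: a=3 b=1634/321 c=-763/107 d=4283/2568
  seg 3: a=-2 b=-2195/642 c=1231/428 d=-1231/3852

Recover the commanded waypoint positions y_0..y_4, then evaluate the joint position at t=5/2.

y_0=-2 y_1=-4 y_2=3 y_3=-2 y_4=5
S(5/2) = 27193/6848

y_0 = S_0(0) = a_0 = -2
y_1 = S_1(0) = a_1 = -4
y_2 = S_2(0) = a_2 = 3
y_3 = S_3(0) = a_3 = -2
y_4 = S_3(3) = 5
t_q=5/2 is in segment 2 (τ=1/2); S_2(τ)=27193/6848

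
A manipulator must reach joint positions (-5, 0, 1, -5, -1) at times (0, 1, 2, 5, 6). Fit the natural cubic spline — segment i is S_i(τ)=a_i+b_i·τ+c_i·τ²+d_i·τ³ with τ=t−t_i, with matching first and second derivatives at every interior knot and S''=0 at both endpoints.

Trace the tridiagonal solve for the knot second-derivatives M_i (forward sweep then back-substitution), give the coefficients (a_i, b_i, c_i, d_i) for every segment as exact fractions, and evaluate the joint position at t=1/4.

  seg 0: a=-5 b=619/106 c=0 d=-89/106
  seg 1: a=0 b=176/53 c=-267/106 d=21/106
  seg 2: a=1 b=-119/106 c=-102/53 d=173/318
  seg 3: a=-5 b=107/53 c=315/106 d=-105/106
S(1/4) = -24105/6784

Δ: Δ0=5, Δ1=1, Δ2=-2, Δ3=4
row 1: diag=4, rhs=-24; c'=1/4, d'=-6
row 2: denom=8−1·1/4=31/4; d'=(-18−1·-6)/(31/4)=-48/31
row 3: denom=8−3·12/31=212/31; d'=(36−3·-48/31)/(212/31)=315/53
back: M3=315/53
back: M2=-48/31−12/31·315/53=-204/53
back: M1=-6−1/4·-204/53=-267/53
M: M0=0, M1=-267/53, M2=-204/53, M3=315/53, M4=0
seg 0: a=-5, c=M0/2=0, d=(M1−M0)/(6·1)=-89/106, b=Δ0−h0·(2M0+M1)/6=619/106
seg 1: a=0, c=M1/2=-267/106, d=(M2−M1)/(6·1)=21/106, b=Δ1−h1·(2M1+M2)/6=176/53
seg 2: a=1, c=M2/2=-102/53, d=(M3−M2)/(6·3)=173/318, b=Δ2−h2·(2M2+M3)/6=-119/106
seg 3: a=-5, c=M3/2=315/106, d=(M4−M3)/(6·1)=-105/106, b=Δ3−h3·(2M3+M4)/6=107/53
t_q=1/4 → seg 0, τ=1/4; S=-5+619/106·τ+0·τ²+-89/106·τ³=-24105/6784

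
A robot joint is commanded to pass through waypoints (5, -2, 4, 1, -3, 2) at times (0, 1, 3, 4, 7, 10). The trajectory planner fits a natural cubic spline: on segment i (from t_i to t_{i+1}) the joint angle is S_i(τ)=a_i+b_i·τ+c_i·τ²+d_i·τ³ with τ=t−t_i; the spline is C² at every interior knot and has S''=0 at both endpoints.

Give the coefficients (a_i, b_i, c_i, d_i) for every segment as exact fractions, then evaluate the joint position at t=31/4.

  seg 0: a=5 b=-12575/1356 c=0 d=3083/1356
  seg 1: a=-2 b=-1663/678 c=3083/452 d=-694/339
  seg 2: a=4 b=179/678 c=-2469/452 d=2981/1356
  seg 3: a=1 b=-5513/1356 c=128/113 d=-301/4068
  seg 4: a=-3 b=497/678 c=211/452 d=-211/4068
S(31/4) = -63917/28928

Δ: Δ0=-7, Δ1=3, Δ2=-3, Δ3=-4/3, Δ4=5/3
row 1: diag=6, rhs=60; c'=1/3, d'=10
row 2: denom=6−2·1/3=16/3; d'=(-36−2·10)/(16/3)=-21/2
row 3: denom=8−1·3/16=125/16; d'=(10−1·-21/2)/(125/16)=328/125
row 4: denom=12−3·48/125=1356/125; d'=(18−3·328/125)/(1356/125)=211/226
back: M4=211/226
back: M3=328/125−48/125·211/226=256/113
back: M2=-21/2−3/16·256/113=-2469/226
back: M1=10−1/3·-2469/226=3083/226
M: M0=0, M1=3083/226, M2=-2469/226, M3=256/113, M4=211/226, M5=0
seg 0: a=5, c=M0/2=0, d=(M1−M0)/(6·1)=3083/1356, b=Δ0−h0·(2M0+M1)/6=-12575/1356
seg 1: a=-2, c=M1/2=3083/452, d=(M2−M1)/(6·2)=-694/339, b=Δ1−h1·(2M1+M2)/6=-1663/678
seg 2: a=4, c=M2/2=-2469/452, d=(M3−M2)/(6·1)=2981/1356, b=Δ2−h2·(2M2+M3)/6=179/678
seg 3: a=1, c=M3/2=128/113, d=(M4−M3)/(6·3)=-301/4068, b=Δ3−h3·(2M3+M4)/6=-5513/1356
seg 4: a=-3, c=M4/2=211/452, d=(M5−M4)/(6·3)=-211/4068, b=Δ4−h4·(2M4+M5)/6=497/678
t_q=31/4 → seg 4, τ=3/4; S=-3+497/678·τ+211/452·τ²+-211/4068·τ³=-63917/28928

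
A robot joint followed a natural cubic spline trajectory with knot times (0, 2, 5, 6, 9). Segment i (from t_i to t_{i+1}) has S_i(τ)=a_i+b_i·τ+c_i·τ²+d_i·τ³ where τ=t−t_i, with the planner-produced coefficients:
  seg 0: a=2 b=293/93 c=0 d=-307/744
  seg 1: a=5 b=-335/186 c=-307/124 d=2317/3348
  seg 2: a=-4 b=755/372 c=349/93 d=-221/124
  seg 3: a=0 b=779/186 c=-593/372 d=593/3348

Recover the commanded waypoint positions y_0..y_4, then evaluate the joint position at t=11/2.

y_0 = S_0(0) = a_0 = 2
y_1 = S_1(0) = a_1 = 5
y_2 = S_2(0) = a_2 = -4
y_3 = S_3(0) = a_3 = 0
y_4 = S_3(3) = 3
t_q=11/2 is in segment 2 (τ=1/2); S_2(τ)=-6755/2976

y_0=2 y_1=5 y_2=-4 y_3=0 y_4=3
S(11/2) = -6755/2976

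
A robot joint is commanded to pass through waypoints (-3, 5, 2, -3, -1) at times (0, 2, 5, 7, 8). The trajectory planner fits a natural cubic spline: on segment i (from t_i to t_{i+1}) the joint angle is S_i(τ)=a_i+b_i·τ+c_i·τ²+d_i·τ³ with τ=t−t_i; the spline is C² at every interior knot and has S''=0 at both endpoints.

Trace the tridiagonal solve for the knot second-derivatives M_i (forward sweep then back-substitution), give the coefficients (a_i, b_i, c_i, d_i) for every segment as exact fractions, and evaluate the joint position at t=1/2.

Δ: Δ0=4, Δ1=-1, Δ2=-5/2, Δ3=2
row 1: diag=10, rhs=-30; c'=3/10, d'=-3
row 2: denom=10−3·3/10=91/10; d'=(-9−3·-3)/(91/10)=0
row 3: denom=6−2·20/91=506/91; d'=(27−2·0)/(506/91)=2457/506
back: M3=2457/506
back: M2=0−20/91·2457/506=-270/253
back: M1=-3−3/10·-270/253=-678/253
M: M0=0, M1=-678/253, M2=-270/253, M3=2457/506, M4=0
seg 0: a=-3, c=M0/2=0, d=(M1−M0)/(6·2)=-113/506, b=Δ0−h0·(2M0+M1)/6=1238/253
seg 1: a=5, c=M1/2=-339/253, d=(M2−M1)/(6·3)=68/759, b=Δ1−h1·(2M1+M2)/6=560/253
seg 2: a=2, c=M2/2=-135/253, d=(M3−M2)/(6·2)=999/2024, b=Δ2−h2·(2M2+M3)/6=-862/253
seg 3: a=-3, c=M3/2=2457/1012, d=(M4−M3)/(6·1)=-819/1012, b=Δ3−h3·(2M3+M4)/6=193/506
t_q=1/2 → seg 0, τ=1/2; S=-3+1238/253·τ+0·τ²+-113/506·τ³=-2353/4048

  seg 0: a=-3 b=1238/253 c=0 d=-113/506
  seg 1: a=5 b=560/253 c=-339/253 d=68/759
  seg 2: a=2 b=-862/253 c=-135/253 d=999/2024
  seg 3: a=-3 b=193/506 c=2457/1012 d=-819/1012
S(1/2) = -2353/4048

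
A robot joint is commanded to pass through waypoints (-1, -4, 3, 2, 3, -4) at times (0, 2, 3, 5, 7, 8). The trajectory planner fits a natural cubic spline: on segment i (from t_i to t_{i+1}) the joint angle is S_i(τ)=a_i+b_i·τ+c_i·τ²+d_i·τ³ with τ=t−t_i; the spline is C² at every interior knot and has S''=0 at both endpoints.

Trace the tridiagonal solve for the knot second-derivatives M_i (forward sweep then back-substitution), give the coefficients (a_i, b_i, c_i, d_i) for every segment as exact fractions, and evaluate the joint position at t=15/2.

Δ: Δ0=-3/2, Δ1=7, Δ2=-1/2, Δ3=1/2, Δ4=-7
row 1: diag=6, rhs=51; c'=1/6, d'=17/2
row 2: denom=6−1·1/6=35/6; d'=(-45−1·17/2)/(35/6)=-321/35
row 3: denom=8−2·12/35=256/35; d'=(6−2·-321/35)/(256/35)=213/64
row 4: denom=6−2·35/128=349/64; d'=(-45−2·213/64)/(349/64)=-3306/349
back: M4=-3306/349
back: M3=213/64−35/128·-3306/349=4131/698
back: M2=-321/35−12/35·4131/698=-3909/349
back: M1=17/2−1/6·-3909/349=3618/349
M: M0=0, M1=3618/349, M2=-3909/349, M3=4131/698, M4=-3306/349, M5=0
seg 0: a=-1, c=M0/2=0, d=(M1−M0)/(6·2)=603/698, b=Δ0−h0·(2M0+M1)/6=-3459/698
seg 1: a=-4, c=M1/2=1809/349, d=(M2−M1)/(6·1)=-2509/698, b=Δ1−h1·(2M1+M2)/6=3777/698
seg 2: a=3, c=M2/2=-3909/698, d=(M3−M2)/(6·2)=3983/2792, b=Δ2−h2·(2M2+M3)/6=1743/349
seg 3: a=2, c=M3/2=4131/1396, d=(M4−M3)/(6·2)=-3581/2792, b=Δ3−h3·(2M3+M4)/6=-201/698
seg 4: a=3, c=M4/2=-1653/349, d=(M5−M4)/(6·1)=551/349, b=Δ4−h4·(2M4+M5)/6=-1341/349
t_q=15/2 → seg 4, τ=1/2; S=3+-1341/349·τ+-1653/349·τ²+551/349·τ³=257/2792

  seg 0: a=-1 b=-3459/698 c=0 d=603/698
  seg 1: a=-4 b=3777/698 c=1809/349 d=-2509/698
  seg 2: a=3 b=1743/349 c=-3909/698 d=3983/2792
  seg 3: a=2 b=-201/698 c=4131/1396 d=-3581/2792
  seg 4: a=3 b=-1341/349 c=-1653/349 d=551/349
S(15/2) = 257/2792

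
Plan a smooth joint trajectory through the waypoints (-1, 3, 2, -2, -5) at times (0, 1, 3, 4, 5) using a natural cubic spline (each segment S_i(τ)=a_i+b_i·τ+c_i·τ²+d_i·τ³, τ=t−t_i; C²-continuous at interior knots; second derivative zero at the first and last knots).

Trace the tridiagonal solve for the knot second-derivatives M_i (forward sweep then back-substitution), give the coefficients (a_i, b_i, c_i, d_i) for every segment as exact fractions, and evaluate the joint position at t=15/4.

Δ: Δ0=4, Δ1=-1/2, Δ2=-4, Δ3=-3
row 1: diag=6, rhs=-27; c'=1/3, d'=-9/2
row 2: denom=6−2·1/3=16/3; d'=(-21−2·-9/2)/(16/3)=-9/4
row 3: denom=4−1·3/16=61/16; d'=(6−1·-9/4)/(61/16)=132/61
back: M3=132/61
back: M2=-9/4−3/16·132/61=-162/61
back: M1=-9/2−1/3·-162/61=-441/122
M: M0=0, M1=-441/122, M2=-162/61, M3=132/61, M4=0
seg 0: a=-1, c=M0/2=0, d=(M1−M0)/(6·1)=-147/244, b=Δ0−h0·(2M0+M1)/6=1123/244
seg 1: a=3, c=M1/2=-441/244, d=(M2−M1)/(6·2)=39/488, b=Δ1−h1·(2M1+M2)/6=341/122
seg 2: a=2, c=M2/2=-81/61, d=(M3−M2)/(6·1)=49/61, b=Δ2−h2·(2M2+M3)/6=-212/61
seg 3: a=-2, c=M3/2=66/61, d=(M4−M3)/(6·1)=-22/61, b=Δ3−h3·(2M3+M4)/6=-227/61
t_q=15/4 → seg 2, τ=3/4; S=2+-212/61·τ+-81/61·τ²+49/61·τ³=-3961/3904

  seg 0: a=-1 b=1123/244 c=0 d=-147/244
  seg 1: a=3 b=341/122 c=-441/244 d=39/488
  seg 2: a=2 b=-212/61 c=-81/61 d=49/61
  seg 3: a=-2 b=-227/61 c=66/61 d=-22/61
S(15/4) = -3961/3904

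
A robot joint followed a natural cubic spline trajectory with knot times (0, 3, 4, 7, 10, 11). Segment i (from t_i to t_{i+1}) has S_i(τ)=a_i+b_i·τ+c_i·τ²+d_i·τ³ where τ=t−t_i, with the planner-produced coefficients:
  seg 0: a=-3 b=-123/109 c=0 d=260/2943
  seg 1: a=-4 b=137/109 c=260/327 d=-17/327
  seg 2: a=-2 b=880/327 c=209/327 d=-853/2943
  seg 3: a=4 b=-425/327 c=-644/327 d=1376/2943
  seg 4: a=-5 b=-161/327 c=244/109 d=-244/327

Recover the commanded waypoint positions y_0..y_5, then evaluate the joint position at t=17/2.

y_0=-3 y_1=-4 y_2=-2 y_3=4 y_4=-5 y_5=-4
S(17/2) = -175/218

y_0 = S_0(0) = a_0 = -3
y_1 = S_1(0) = a_1 = -4
y_2 = S_2(0) = a_2 = -2
y_3 = S_3(0) = a_3 = 4
y_4 = S_4(0) = a_4 = -5
y_5 = S_4(1) = -4
t_q=17/2 is in segment 3 (τ=3/2); S_3(τ)=-175/218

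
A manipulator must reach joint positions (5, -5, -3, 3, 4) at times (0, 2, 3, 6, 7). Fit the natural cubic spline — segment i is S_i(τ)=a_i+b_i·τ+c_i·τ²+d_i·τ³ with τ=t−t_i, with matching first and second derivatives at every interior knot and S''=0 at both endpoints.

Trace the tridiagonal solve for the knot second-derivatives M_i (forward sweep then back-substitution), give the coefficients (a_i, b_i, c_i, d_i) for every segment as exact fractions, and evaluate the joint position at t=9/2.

Δ: Δ0=-5, Δ1=2, Δ2=2, Δ3=1
row 1: diag=6, rhs=42; c'=1/6, d'=7
row 2: denom=8−1·1/6=47/6; d'=(0−1·7)/(47/6)=-42/47
row 3: denom=8−3·18/47=322/47; d'=(-6−3·-42/47)/(322/47)=-78/161
back: M3=-78/161
back: M2=-42/47−18/47·-78/161=-114/161
back: M1=7−1/6·-114/161=1146/161
M: M0=0, M1=1146/161, M2=-114/161, M3=-78/161, M4=0
seg 0: a=5, c=M0/2=0, d=(M1−M0)/(6·2)=191/322, b=Δ0−h0·(2M0+M1)/6=-1187/161
seg 1: a=-5, c=M1/2=573/161, d=(M2−M1)/(6·1)=-30/23, b=Δ1−h1·(2M1+M2)/6=-41/161
seg 2: a=-3, c=M2/2=-57/161, d=(M3−M2)/(6·3)=2/161, b=Δ2−h2·(2M2+M3)/6=475/161
seg 3: a=3, c=M3/2=-39/161, d=(M4−M3)/(6·1)=13/161, b=Δ3−h3·(2M3+M4)/6=187/161
t_q=9/2 → seg 2, τ=3/2; S=-3+475/161·τ+-57/161·τ²+2/161·τ³=108/161

  seg 0: a=5 b=-1187/161 c=0 d=191/322
  seg 1: a=-5 b=-41/161 c=573/161 d=-30/23
  seg 2: a=-3 b=475/161 c=-57/161 d=2/161
  seg 3: a=3 b=187/161 c=-39/161 d=13/161
S(9/2) = 108/161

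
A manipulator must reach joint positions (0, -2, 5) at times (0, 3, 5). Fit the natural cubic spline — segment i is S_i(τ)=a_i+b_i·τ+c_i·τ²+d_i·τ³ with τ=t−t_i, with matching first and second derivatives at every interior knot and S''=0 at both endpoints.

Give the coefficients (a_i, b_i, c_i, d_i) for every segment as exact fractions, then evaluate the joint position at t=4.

Δ: Δ0=-2/3, Δ1=7/2
row 1: diag=10, rhs=25; c'=1/5, d'=5/2
back: M1=5/2
M: M0=0, M1=5/2, M2=0
seg 0: a=0, c=M0/2=0, d=(M1−M0)/(6·3)=5/36, b=Δ0−h0·(2M0+M1)/6=-23/12
seg 1: a=-2, c=M1/2=5/4, d=(M2−M1)/(6·2)=-5/24, b=Δ1−h1·(2M1+M2)/6=11/6
t_q=4 → seg 1, τ=1; S=-2+11/6·τ+5/4·τ²+-5/24·τ³=7/8

  seg 0: a=0 b=-23/12 c=0 d=5/36
  seg 1: a=-2 b=11/6 c=5/4 d=-5/24
S(4) = 7/8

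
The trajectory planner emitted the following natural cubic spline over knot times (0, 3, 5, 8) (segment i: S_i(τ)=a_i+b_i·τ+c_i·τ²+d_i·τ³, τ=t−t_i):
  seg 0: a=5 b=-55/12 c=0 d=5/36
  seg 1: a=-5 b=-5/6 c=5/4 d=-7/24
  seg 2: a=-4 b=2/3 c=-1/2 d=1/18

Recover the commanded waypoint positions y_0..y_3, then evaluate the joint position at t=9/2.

y_0 = S_0(0) = a_0 = 5
y_1 = S_1(0) = a_1 = -5
y_2 = S_2(0) = a_2 = -4
y_3 = S_2(3) = -5
t_q=9/2 is in segment 1 (τ=3/2); S_1(τ)=-283/64

y_0=5 y_1=-5 y_2=-4 y_3=-5
S(9/2) = -283/64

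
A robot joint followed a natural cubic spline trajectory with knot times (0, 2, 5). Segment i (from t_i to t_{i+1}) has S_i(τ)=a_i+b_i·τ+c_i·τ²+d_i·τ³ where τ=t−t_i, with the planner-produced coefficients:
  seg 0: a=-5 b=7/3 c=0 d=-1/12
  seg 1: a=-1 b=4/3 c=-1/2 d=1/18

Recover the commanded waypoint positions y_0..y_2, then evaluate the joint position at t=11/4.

y_0 = S_0(0) = a_0 = -5
y_1 = S_1(0) = a_1 = -1
y_2 = S_1(3) = 0
t_q=11/4 is in segment 1 (τ=3/4); S_1(τ)=-33/128

y_0=-5 y_1=-1 y_2=0
S(11/4) = -33/128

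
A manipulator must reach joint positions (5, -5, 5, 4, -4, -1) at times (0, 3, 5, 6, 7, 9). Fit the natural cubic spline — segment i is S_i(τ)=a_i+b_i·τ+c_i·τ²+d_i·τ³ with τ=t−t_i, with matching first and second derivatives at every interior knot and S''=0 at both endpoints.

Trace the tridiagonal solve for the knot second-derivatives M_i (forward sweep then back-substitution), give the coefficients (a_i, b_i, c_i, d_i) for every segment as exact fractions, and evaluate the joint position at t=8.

  seg 0: a=5 b=-23737/3684 c=0 d=1273/3684
  seg 1: a=-5 b=5317/1842 c=3819/1228 d=-1891/1842
  seg 2: a=5 b=5539/1842 c=-3745/1228 d=-3527/3684
  seg 3: a=4 b=-21973/3684 c=-1818/307 d=14317/3684
  seg 4: a=-4 b=-11327/1842 c=7045/1228 d=-7045/7368
S(8) = -13185/2456

Δ: Δ0=-10/3, Δ1=5, Δ2=-1, Δ3=-8, Δ4=3/2
row 1: diag=10, rhs=50; c'=1/5, d'=5
row 2: denom=6−2·1/5=28/5; d'=(-36−2·5)/(28/5)=-115/14
row 3: denom=4−1·5/28=107/28; d'=(-42−1·-115/14)/(107/28)=-946/107
row 4: denom=6−1·28/107=614/107; d'=(57−1·-946/107)/(614/107)=7045/614
back: M4=7045/614
back: M3=-946/107−28/107·7045/614=-3636/307
back: M2=-115/14−5/28·-3636/307=-3745/614
back: M1=5−1/5·-3745/614=3819/614
M: M0=0, M1=3819/614, M2=-3745/614, M3=-3636/307, M4=7045/614, M5=0
seg 0: a=5, c=M0/2=0, d=(M1−M0)/(6·3)=1273/3684, b=Δ0−h0·(2M0+M1)/6=-23737/3684
seg 1: a=-5, c=M1/2=3819/1228, d=(M2−M1)/(6·2)=-1891/1842, b=Δ1−h1·(2M1+M2)/6=5317/1842
seg 2: a=5, c=M2/2=-3745/1228, d=(M3−M2)/(6·1)=-3527/3684, b=Δ2−h2·(2M2+M3)/6=5539/1842
seg 3: a=4, c=M3/2=-1818/307, d=(M4−M3)/(6·1)=14317/3684, b=Δ3−h3·(2M3+M4)/6=-21973/3684
seg 4: a=-4, c=M4/2=7045/1228, d=(M5−M4)/(6·2)=-7045/7368, b=Δ4−h4·(2M4+M5)/6=-11327/1842
t_q=8 → seg 4, τ=1; S=-4+-11327/1842·τ+7045/1228·τ²+-7045/7368·τ³=-13185/2456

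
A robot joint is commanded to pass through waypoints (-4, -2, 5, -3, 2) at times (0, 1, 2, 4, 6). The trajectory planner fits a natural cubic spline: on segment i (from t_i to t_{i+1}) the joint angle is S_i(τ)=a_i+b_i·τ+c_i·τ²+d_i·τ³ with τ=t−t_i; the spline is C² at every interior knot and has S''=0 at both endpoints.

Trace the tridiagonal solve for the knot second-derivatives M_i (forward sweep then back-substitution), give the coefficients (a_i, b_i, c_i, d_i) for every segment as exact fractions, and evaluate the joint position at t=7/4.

Δ: Δ0=2, Δ1=7, Δ2=-4, Δ3=5/2
row 1: diag=4, rhs=30; c'=1/4, d'=15/2
row 2: denom=6−1·1/4=23/4; d'=(-66−1·15/2)/(23/4)=-294/23
row 3: denom=8−2·8/23=168/23; d'=(39−2·-294/23)/(168/23)=495/56
back: M3=495/56
back: M2=-294/23−8/23·495/56=-111/7
back: M1=15/2−1/4·-111/7=321/28
M: M0=0, M1=321/28, M2=-111/7, M3=495/56, M4=0
seg 0: a=-4, c=M0/2=0, d=(M1−M0)/(6·1)=107/56, b=Δ0−h0·(2M0+M1)/6=5/56
seg 1: a=-2, c=M1/2=321/56, d=(M2−M1)/(6·1)=-255/56, b=Δ1−h1·(2M1+M2)/6=163/28
seg 2: a=5, c=M2/2=-111/14, d=(M3−M2)/(6·2)=461/224, b=Δ2−h2·(2M2+M3)/6=29/8
seg 3: a=-3, c=M3/2=495/112, d=(M4−M3)/(6·2)=-165/224, b=Δ3−h3·(2M3+M4)/6=-95/28
t_q=7/4 → seg 1, τ=3/4; S=-2+163/28·τ+321/56·τ²+-255/56·τ³=13151/3584

  seg 0: a=-4 b=5/56 c=0 d=107/56
  seg 1: a=-2 b=163/28 c=321/56 d=-255/56
  seg 2: a=5 b=29/8 c=-111/14 d=461/224
  seg 3: a=-3 b=-95/28 c=495/112 d=-165/224
S(7/4) = 13151/3584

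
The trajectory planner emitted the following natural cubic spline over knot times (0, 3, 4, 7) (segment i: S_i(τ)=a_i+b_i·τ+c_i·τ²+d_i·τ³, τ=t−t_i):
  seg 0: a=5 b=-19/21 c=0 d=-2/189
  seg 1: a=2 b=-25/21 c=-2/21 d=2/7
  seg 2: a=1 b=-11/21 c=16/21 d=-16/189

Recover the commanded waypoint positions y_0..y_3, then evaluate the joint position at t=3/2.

y_0=5 y_1=2 y_2=1 y_3=4
S(3/2) = 101/28

y_0 = S_0(0) = a_0 = 5
y_1 = S_1(0) = a_1 = 2
y_2 = S_2(0) = a_2 = 1
y_3 = S_2(3) = 4
t_q=3/2 is in segment 0 (τ=3/2); S_0(τ)=101/28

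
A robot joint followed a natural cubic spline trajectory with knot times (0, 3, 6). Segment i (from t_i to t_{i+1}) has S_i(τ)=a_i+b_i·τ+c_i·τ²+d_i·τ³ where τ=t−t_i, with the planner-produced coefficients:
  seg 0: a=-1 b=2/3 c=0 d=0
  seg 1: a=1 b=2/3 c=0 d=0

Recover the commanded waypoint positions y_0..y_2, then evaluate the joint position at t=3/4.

y_0 = S_0(0) = a_0 = -1
y_1 = S_1(0) = a_1 = 1
y_2 = S_1(3) = 3
t_q=3/4 is in segment 0 (τ=3/4); S_0(τ)=-1/2

y_0=-1 y_1=1 y_2=3
S(3/4) = -1/2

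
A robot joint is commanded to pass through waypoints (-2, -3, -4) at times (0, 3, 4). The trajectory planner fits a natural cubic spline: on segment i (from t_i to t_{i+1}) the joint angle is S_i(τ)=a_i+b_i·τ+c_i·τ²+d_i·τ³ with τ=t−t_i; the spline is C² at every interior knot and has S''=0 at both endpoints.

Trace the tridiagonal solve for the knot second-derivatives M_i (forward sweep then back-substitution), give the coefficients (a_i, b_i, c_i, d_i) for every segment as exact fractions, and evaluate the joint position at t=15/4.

  seg 0: a=-2 b=-1/12 c=0 d=-1/36
  seg 1: a=-3 b=-5/6 c=-1/4 d=1/12
S(15/4) = -955/256

Δ: Δ0=-1/3, Δ1=-1
row 1: diag=8, rhs=-4; c'=1/8, d'=-1/2
back: M1=-1/2
M: M0=0, M1=-1/2, M2=0
seg 0: a=-2, c=M0/2=0, d=(M1−M0)/(6·3)=-1/36, b=Δ0−h0·(2M0+M1)/6=-1/12
seg 1: a=-3, c=M1/2=-1/4, d=(M2−M1)/(6·1)=1/12, b=Δ1−h1·(2M1+M2)/6=-5/6
t_q=15/4 → seg 1, τ=3/4; S=-3+-5/6·τ+-1/4·τ²+1/12·τ³=-955/256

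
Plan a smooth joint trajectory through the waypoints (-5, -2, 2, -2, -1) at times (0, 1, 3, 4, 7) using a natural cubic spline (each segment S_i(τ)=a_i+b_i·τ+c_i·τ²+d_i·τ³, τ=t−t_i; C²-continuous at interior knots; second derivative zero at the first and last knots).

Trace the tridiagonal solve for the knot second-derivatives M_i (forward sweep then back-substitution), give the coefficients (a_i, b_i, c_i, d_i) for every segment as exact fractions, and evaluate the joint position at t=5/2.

Δ: Δ0=3, Δ1=2, Δ2=-4, Δ3=1/3
row 1: diag=6, rhs=-6; c'=1/3, d'=-1
row 2: denom=6−2·1/3=16/3; d'=(-36−2·-1)/(16/3)=-51/8
row 3: denom=8−1·3/16=125/16; d'=(26−1·-51/8)/(125/16)=518/125
back: M3=518/125
back: M2=-51/8−3/16·518/125=-894/125
back: M1=-1−1/3·-894/125=173/125
M: M0=0, M1=173/125, M2=-894/125, M3=518/125, M4=0
seg 0: a=-5, c=M0/2=0, d=(M1−M0)/(6·1)=173/750, b=Δ0−h0·(2M0+M1)/6=2077/750
seg 1: a=-2, c=M1/2=173/250, d=(M2−M1)/(6·2)=-1067/1500, b=Δ1−h1·(2M1+M2)/6=1298/375
seg 2: a=2, c=M2/2=-447/125, d=(M3−M2)/(6·1)=706/375, b=Δ2−h2·(2M2+M3)/6=-173/75
seg 3: a=-2, c=M3/2=259/125, d=(M4−M3)/(6·3)=-259/1125, b=Δ3−h3·(2M3+M4)/6=-1429/375
t_q=5/2 → seg 1, τ=3/2; S=-2+1298/375·τ+173/250·τ²+-1067/1500·τ³=9393/4000

  seg 0: a=-5 b=2077/750 c=0 d=173/750
  seg 1: a=-2 b=1298/375 c=173/250 d=-1067/1500
  seg 2: a=2 b=-173/75 c=-447/125 d=706/375
  seg 3: a=-2 b=-1429/375 c=259/125 d=-259/1125
S(5/2) = 9393/4000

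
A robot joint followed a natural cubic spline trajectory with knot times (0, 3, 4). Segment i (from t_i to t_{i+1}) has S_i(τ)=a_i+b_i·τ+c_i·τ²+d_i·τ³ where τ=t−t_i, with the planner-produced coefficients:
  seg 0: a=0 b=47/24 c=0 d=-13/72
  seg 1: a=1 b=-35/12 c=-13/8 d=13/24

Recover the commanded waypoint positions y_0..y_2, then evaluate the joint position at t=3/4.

y_0 = S_0(0) = a_0 = 0
y_1 = S_1(0) = a_1 = 1
y_2 = S_1(1) = -3
t_q=3/4 is in segment 0 (τ=3/4); S_0(τ)=713/512

y_0=0 y_1=1 y_2=-3
S(3/4) = 713/512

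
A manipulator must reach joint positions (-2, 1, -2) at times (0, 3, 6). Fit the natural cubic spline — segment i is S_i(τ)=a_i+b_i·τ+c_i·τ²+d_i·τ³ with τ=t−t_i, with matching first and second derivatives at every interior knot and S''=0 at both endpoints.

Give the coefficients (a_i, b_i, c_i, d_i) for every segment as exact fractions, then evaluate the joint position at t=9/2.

  seg 0: a=-2 b=3/2 c=0 d=-1/18
  seg 1: a=1 b=0 c=-1/2 d=1/18
S(9/2) = 1/16

Δ: Δ0=1, Δ1=-1
row 1: diag=12, rhs=-12; c'=1/4, d'=-1
back: M1=-1
M: M0=0, M1=-1, M2=0
seg 0: a=-2, c=M0/2=0, d=(M1−M0)/(6·3)=-1/18, b=Δ0−h0·(2M0+M1)/6=3/2
seg 1: a=1, c=M1/2=-1/2, d=(M2−M1)/(6·3)=1/18, b=Δ1−h1·(2M1+M2)/6=0
t_q=9/2 → seg 1, τ=3/2; S=1+0·τ+-1/2·τ²+1/18·τ³=1/16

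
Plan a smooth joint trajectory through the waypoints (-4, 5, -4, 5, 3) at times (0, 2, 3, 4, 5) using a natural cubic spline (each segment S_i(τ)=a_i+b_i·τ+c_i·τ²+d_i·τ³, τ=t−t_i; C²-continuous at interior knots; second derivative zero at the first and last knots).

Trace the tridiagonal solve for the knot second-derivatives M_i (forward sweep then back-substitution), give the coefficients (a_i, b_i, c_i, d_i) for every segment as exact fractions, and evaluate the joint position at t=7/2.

  seg 0: a=-4 b=479/43 c=0 d=-571/344
  seg 1: a=5 b=-755/86 c=-1713/172 d=1675/172
  seg 2: a=-4 b=89/172 c=828/43 d=-1853/172
  seg 3: a=5 b=577/86 c=-2247/172 d=749/172
S(7/2) = -377/1376

Δ: Δ0=9/2, Δ1=-9, Δ2=9, Δ3=-2
row 1: diag=6, rhs=-81; c'=1/6, d'=-27/2
row 2: denom=4−1·1/6=23/6; d'=(108−1·-27/2)/(23/6)=729/23
row 3: denom=4−1·6/23=86/23; d'=(-66−1·729/23)/(86/23)=-2247/86
back: M3=-2247/86
back: M2=729/23−6/23·-2247/86=1656/43
back: M1=-27/2−1/6·1656/43=-1713/86
M: M0=0, M1=-1713/86, M2=1656/43, M3=-2247/86, M4=0
seg 0: a=-4, c=M0/2=0, d=(M1−M0)/(6·2)=-571/344, b=Δ0−h0·(2M0+M1)/6=479/43
seg 1: a=5, c=M1/2=-1713/172, d=(M2−M1)/(6·1)=1675/172, b=Δ1−h1·(2M1+M2)/6=-755/86
seg 2: a=-4, c=M2/2=828/43, d=(M3−M2)/(6·1)=-1853/172, b=Δ2−h2·(2M2+M3)/6=89/172
seg 3: a=5, c=M3/2=-2247/172, d=(M4−M3)/(6·1)=749/172, b=Δ3−h3·(2M3+M4)/6=577/86
t_q=7/2 → seg 2, τ=1/2; S=-4+89/172·τ+828/43·τ²+-1853/172·τ³=-377/1376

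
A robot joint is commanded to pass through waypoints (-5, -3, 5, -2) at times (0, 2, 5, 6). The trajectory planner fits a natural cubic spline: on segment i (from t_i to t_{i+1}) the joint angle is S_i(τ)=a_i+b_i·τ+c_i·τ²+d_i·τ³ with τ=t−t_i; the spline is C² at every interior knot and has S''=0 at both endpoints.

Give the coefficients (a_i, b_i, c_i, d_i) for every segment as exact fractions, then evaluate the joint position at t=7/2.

  seg 0: a=-5 b=-41/213 c=0 d=127/426
  seg 1: a=-3 b=721/213 c=127/71 d=-48/71
  seg 2: a=5 b=-881/213 c=-305/71 d=305/213
S(7/2) = 1085/284

Δ: Δ0=1, Δ1=8/3, Δ2=-7
row 1: diag=10, rhs=10; c'=3/10, d'=1
row 2: denom=8−3·3/10=71/10; d'=(-58−3·1)/(71/10)=-610/71
back: M2=-610/71
back: M1=1−3/10·-610/71=254/71
M: M0=0, M1=254/71, M2=-610/71, M3=0
seg 0: a=-5, c=M0/2=0, d=(M1−M0)/(6·2)=127/426, b=Δ0−h0·(2M0+M1)/6=-41/213
seg 1: a=-3, c=M1/2=127/71, d=(M2−M1)/(6·3)=-48/71, b=Δ1−h1·(2M1+M2)/6=721/213
seg 2: a=5, c=M2/2=-305/71, d=(M3−M2)/(6·1)=305/213, b=Δ2−h2·(2M2+M3)/6=-881/213
t_q=7/2 → seg 1, τ=3/2; S=-3+721/213·τ+127/71·τ²+-48/71·τ³=1085/284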